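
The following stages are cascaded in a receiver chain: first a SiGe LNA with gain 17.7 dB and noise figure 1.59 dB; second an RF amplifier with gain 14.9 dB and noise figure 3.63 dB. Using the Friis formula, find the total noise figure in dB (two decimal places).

Convert to linear (a loss of L dB is a gain of −L dB): F_i = 10^(NF_i/10), G_i = 10^(G_i,dB/10)
  Stage 1: F_1 = 10^(1.59/10) = 1.442, G_1 = 10^(17.7/10) = 58.88
  Stage 2: F_2 = 10^(3.63/10) = 2.307, G_2 = 10^(14.9/10) = 30.90
Friis cascade:
  F = 1.442 + (2.307 − 1)/58.88 = 1.464
NF = 10 log₁₀(1.464) = 1.66 dB

1.66 dB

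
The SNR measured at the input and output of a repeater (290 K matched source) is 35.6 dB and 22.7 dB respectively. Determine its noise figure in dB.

12.9 dB

NF (dB) = SNR_in(dB) − SNR_out(dB) when the source is at T₀
NF = 35.6 − 22.7 = 12.9 dB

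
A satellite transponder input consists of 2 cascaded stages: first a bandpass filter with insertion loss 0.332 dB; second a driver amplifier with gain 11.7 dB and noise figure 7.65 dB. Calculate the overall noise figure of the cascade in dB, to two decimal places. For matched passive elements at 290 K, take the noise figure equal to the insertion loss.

Convert to linear (a loss of L dB is a gain of −L dB): F_i = 10^(NF_i/10), G_i = 10^(G_i,dB/10)
  Stage 1: F_1 = 10^(0.332/10) = 1.079, G_1 = 10^(−0.332/10) = 0.9264
  Stage 2: F_2 = 10^(7.65/10) = 5.821, G_2 = 10^(11.7/10) = 14.79
Friis cascade:
  F = 1.079 + (5.821 − 1)/0.9264 = 6.283
NF = 10 log₁₀(6.283) = 7.98 dB

7.98 dB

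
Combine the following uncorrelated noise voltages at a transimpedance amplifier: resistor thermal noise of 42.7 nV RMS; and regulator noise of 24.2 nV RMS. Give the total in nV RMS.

Uncorrelated sources add in power (mean-square): V_tot = √(ΣV_i²)
V_tot = √[(4.27×10⁻⁸)² + (2.42×10⁻⁸)²] = 4.91×10⁻⁸ V = 49.1 nV

49.1 nV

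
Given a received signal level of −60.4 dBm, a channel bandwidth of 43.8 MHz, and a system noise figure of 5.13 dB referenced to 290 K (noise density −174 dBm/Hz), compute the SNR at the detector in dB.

32.1 dB

Noise floor: N = −174 + 10 log₁₀(B) + NF
10 log₁₀(4.38×10⁷) = 76.41 dB
N = −174 + 76.41 + 5.13 = −92.46 dBm
SNR = P_sig − N = −60.4 − (−92.46) = 32.06 dB → 32.1 dB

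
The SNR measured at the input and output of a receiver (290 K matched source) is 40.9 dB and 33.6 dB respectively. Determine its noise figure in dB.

NF (dB) = SNR_in(dB) − SNR_out(dB) when the source is at T₀
NF = 40.9 − 33.6 = 7.3 dB

7.3 dB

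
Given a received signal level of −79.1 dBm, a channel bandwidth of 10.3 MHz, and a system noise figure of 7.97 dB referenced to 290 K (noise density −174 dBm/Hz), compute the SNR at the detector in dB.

16.8 dB

Noise floor: N = −174 + 10 log₁₀(B) + NF
10 log₁₀(1.03×10⁷) = 70.13 dB
N = −174 + 70.13 + 7.97 = −95.90 dBm
SNR = P_sig − N = −79.1 − (−95.90) = 16.80 dB → 16.8 dB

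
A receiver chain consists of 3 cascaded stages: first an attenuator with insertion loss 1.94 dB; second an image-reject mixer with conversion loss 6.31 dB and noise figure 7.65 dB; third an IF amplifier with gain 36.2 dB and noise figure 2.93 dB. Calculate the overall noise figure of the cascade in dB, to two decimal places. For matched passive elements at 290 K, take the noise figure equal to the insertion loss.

11.91 dB

Convert to linear (a loss of L dB is a gain of −L dB): F_i = 10^(NF_i/10), G_i = 10^(G_i,dB/10)
  Stage 1: F_1 = 10^(1.94/10) = 1.563, G_1 = 10^(−1.94/10) = 0.6397
  Stage 2: F_2 = 10^(7.65/10) = 5.821, G_2 = 10^(−6.31/10) = 0.2339
  Stage 3: F_3 = 10^(2.93/10) = 1.963, G_3 = 10^(36.2/10) = 4169
Friis cascade:
  F = 1.563 + (5.821 − 1)/0.6397 + (1.963 − 1)/0.1496 = 15.54
NF = 10 log₁₀(15.54) = 11.91 dB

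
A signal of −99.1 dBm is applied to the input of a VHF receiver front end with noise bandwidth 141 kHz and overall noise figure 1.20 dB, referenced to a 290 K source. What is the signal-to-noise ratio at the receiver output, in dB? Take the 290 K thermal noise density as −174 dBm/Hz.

22.2 dB

Noise floor: N = −174 + 10 log₁₀(B) + NF
10 log₁₀(1.41×10⁵) = 51.49 dB
N = −174 + 51.49 + 1.20 = −121.31 dBm
SNR = P_sig − N = −99.1 − (−121.31) = 22.21 dB → 22.2 dB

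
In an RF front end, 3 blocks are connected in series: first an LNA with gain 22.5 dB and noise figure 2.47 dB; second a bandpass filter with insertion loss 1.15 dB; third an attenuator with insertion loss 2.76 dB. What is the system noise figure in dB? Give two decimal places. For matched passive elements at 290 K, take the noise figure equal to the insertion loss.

Convert to linear (a loss of L dB is a gain of −L dB): F_i = 10^(NF_i/10), G_i = 10^(G_i,dB/10)
  Stage 1: F_1 = 10^(2.47/10) = 1.766, G_1 = 10^(22.5/10) = 177.8
  Stage 2: F_2 = 10^(1.15/10) = 1.303, G_2 = 10^(−1.15/10) = 0.7674
  Stage 3: F_3 = 10^(2.76/10) = 1.888, G_3 = 10^(−2.76/10) = 0.5297
Friis cascade:
  F = 1.766 + (1.303 − 1)/177.8 + (1.888 − 1)/136.5 = 1.774
NF = 10 log₁₀(1.774) = 2.49 dB

2.49 dB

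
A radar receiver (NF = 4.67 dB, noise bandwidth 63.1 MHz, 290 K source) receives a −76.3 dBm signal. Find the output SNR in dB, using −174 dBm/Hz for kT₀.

Noise floor: N = −174 + 10 log₁₀(B) + NF
10 log₁₀(6.31×10⁷) = 78 dB
N = −174 + 78 + 4.67 = −91.33 dBm
SNR = P_sig − N = −76.3 − (−91.33) = 15.03 dB → 15.0 dB

15.0 dB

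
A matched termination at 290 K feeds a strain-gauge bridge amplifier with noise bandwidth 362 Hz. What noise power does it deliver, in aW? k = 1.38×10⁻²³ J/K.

1.45 aW

P_n = kTB = 1.38×10⁻²³ × 290 × 3.62×10² = 1.45×10⁻¹⁸ W = 1.45 aW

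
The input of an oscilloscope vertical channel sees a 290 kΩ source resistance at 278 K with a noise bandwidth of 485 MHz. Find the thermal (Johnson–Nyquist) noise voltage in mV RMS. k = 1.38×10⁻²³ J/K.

V_n = √(4kTRB)
4kTRB = 4 × 1.38×10⁻²³ × 278 × 2.90×10⁵ × 4.85×10⁸ = 2.16×10⁻⁶ V²
V_n = √(2.16×10⁻⁶) = 1.47×10⁻³ V = 1.47 mV

1.47 mV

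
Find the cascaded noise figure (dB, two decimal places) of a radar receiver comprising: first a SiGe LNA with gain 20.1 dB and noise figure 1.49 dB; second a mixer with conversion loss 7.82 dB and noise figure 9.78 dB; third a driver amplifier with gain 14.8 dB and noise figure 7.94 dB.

Convert to linear (a loss of L dB is a gain of −L dB): F_i = 10^(NF_i/10), G_i = 10^(G_i,dB/10)
  Stage 1: F_1 = 10^(1.49/10) = 1.409, G_1 = 10^(20.1/10) = 102.3
  Stage 2: F_2 = 10^(9.78/10) = 9.506, G_2 = 10^(−7.82/10) = 0.1652
  Stage 3: F_3 = 10^(7.94/10) = 6.223, G_3 = 10^(14.8/10) = 30.20
Friis cascade:
  F = 1.409 + (9.506 − 1)/102.3 + (6.223 − 1)/16.90 = 1.801
NF = 10 log₁₀(1.801) = 2.56 dB

2.56 dB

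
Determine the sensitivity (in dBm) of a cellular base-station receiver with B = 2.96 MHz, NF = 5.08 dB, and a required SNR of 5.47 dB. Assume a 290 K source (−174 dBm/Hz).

−98.7 dBm

Sensitivity = −174 + 10 log₁₀(B) + NF + SNR_min
= −174 + 64.71 + 5.08 + 5.47
= −98.74 dBm → −98.7 dBm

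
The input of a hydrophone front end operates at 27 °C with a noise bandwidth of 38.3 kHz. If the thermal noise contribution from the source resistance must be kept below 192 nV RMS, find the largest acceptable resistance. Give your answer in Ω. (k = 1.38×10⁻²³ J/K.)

T = 27 °C + 273.15 = 300.15 K
Johnson–Nyquist: V_n = √(4kTRB) ⇒ R = V_n² / (4kTB)
4kTB = 4 × 1.38×10⁻²³ × 300.15 × 3.83×10⁴ = 6.35×10⁻¹⁶
R = (1.92×10⁻⁷)² / 6.35×10⁻¹⁶ = 5.81×10¹ Ω = 58.1 Ω

58.1 Ω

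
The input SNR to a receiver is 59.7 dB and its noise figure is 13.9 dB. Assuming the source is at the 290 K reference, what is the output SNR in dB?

By definition F = SNR_in/SNR_out, so in dB: SNR_out = SNR_in − NF
SNR_out = 59.7 − 13.9 = 45.8 dB

45.8 dB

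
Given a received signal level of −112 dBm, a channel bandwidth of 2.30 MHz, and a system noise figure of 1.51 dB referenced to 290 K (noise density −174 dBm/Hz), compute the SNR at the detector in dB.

Noise floor: N = −174 + 10 log₁₀(B) + NF
10 log₁₀(2.30×10⁶) = 63.62 dB
N = −174 + 63.62 + 1.51 = −108.87 dBm
SNR = P_sig − N = −112 − (−108.87) = −3.13 dB → −3.1 dB

−3.1 dB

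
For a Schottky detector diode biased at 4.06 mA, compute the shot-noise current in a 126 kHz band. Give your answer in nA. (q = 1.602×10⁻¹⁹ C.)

12.8 nA

I_n = √(2qI·B)
2qI·B = 2 × 1.602×10⁻¹⁹ × 4.06×10⁻³ × 1.26×10⁵ = 1.64×10⁻¹⁶ A²
I_n = √(1.64×10⁻¹⁶) = 1.28×10⁻⁸ A = 12.8 nA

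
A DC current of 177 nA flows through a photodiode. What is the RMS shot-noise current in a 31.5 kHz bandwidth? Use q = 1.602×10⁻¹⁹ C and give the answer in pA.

I_n = √(2qI·B)
2qI·B = 2 × 1.602×10⁻¹⁹ × 1.77×10⁻⁷ × 3.15×10⁴ = 1.79×10⁻²¹ A²
I_n = √(1.79×10⁻²¹) = 4.23×10⁻¹¹ A = 42.3 pA

42.3 pA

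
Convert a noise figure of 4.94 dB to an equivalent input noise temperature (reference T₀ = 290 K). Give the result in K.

F = 10^(4.94/10) = 3.11889
T_e = (F − 1)·T₀ = (3.11889 − 1) × 290 = 614 K

614 K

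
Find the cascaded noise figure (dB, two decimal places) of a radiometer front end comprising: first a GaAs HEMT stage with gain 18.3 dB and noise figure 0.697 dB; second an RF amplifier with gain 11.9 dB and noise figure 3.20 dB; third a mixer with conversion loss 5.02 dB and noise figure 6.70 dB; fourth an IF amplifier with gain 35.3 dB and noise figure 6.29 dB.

0.80 dB

Convert to linear (a loss of L dB is a gain of −L dB): F_i = 10^(NF_i/10), G_i = 10^(G_i,dB/10)
  Stage 1: F_1 = 10^(0.697/10) = 1.174, G_1 = 10^(18.3/10) = 67.61
  Stage 2: F_2 = 10^(3.20/10) = 2.089, G_2 = 10^(11.9/10) = 15.49
  Stage 3: F_3 = 10^(6.70/10) = 4.677, G_3 = 10^(−5.02/10) = 0.3148
  Stage 4: F_4 = 10^(6.29/10) = 4.256, G_4 = 10^(35.3/10) = 3388
Friis cascade:
  F = 1.174 + (2.089 − 1)/67.61 + (4.677 − 1)/1047 + (4.256 − 1)/329.6 = 1.204
NF = 10 log₁₀(1.204) = 0.80 dB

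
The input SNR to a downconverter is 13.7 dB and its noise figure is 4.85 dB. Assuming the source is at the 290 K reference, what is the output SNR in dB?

8.85 dB

By definition F = SNR_in/SNR_out, so in dB: SNR_out = SNR_in − NF
SNR_out = 13.7 − 4.85 = 8.85 dB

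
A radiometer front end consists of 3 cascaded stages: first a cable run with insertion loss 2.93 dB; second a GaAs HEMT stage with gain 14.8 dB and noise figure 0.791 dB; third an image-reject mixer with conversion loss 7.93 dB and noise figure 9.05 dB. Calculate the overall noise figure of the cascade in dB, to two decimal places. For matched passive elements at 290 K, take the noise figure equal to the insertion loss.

4.49 dB

Convert to linear (a loss of L dB is a gain of −L dB): F_i = 10^(NF_i/10), G_i = 10^(G_i,dB/10)
  Stage 1: F_1 = 10^(2.93/10) = 1.963, G_1 = 10^(−2.93/10) = 0.5093
  Stage 2: F_2 = 10^(0.791/10) = 1.200, G_2 = 10^(14.8/10) = 30.20
  Stage 3: F_3 = 10^(9.05/10) = 8.035, G_3 = 10^(−7.93/10) = 0.1611
Friis cascade:
  F = 1.963 + (1.200 − 1)/0.5093 + (8.035 − 1)/15.38 = 2.813
NF = 10 log₁₀(2.813) = 4.49 dB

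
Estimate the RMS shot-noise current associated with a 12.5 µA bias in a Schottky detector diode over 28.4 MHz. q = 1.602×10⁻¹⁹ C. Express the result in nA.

10.7 nA

I_n = √(2qI·B)
2qI·B = 2 × 1.602×10⁻¹⁹ × 1.25×10⁻⁵ × 2.84×10⁷ = 1.14×10⁻¹⁶ A²
I_n = √(1.14×10⁻¹⁶) = 1.07×10⁻⁸ A = 10.7 nA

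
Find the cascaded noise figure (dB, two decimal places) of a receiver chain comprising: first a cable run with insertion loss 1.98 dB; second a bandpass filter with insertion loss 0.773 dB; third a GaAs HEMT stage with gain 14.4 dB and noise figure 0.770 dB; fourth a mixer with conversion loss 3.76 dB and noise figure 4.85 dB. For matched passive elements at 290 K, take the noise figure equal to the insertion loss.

Convert to linear (a loss of L dB is a gain of −L dB): F_i = 10^(NF_i/10), G_i = 10^(G_i,dB/10)
  Stage 1: F_1 = 10^(1.98/10) = 1.578, G_1 = 10^(−1.98/10) = 0.6339
  Stage 2: F_2 = 10^(0.773/10) = 1.195, G_2 = 10^(−0.773/10) = 0.8370
  Stage 3: F_3 = 10^(0.770/10) = 1.194, G_3 = 10^(14.4/10) = 27.54
  Stage 4: F_4 = 10^(4.85/10) = 3.055, G_4 = 10^(−3.76/10) = 0.4207
Friis cascade:
  F = 1.578 + (1.195 − 1)/0.6339 + (1.194 − 1)/0.5305 + (3.055 − 1)/14.61 = 2.391
NF = 10 log₁₀(2.391) = 3.79 dB

3.79 dB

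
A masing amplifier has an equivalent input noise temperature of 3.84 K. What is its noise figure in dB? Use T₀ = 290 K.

0.057 dB

F = 1 + T_e/T₀ = 1 + 3.84/290 = 1.01324
NF = 10 log₁₀(1.01324) = 0.057 dB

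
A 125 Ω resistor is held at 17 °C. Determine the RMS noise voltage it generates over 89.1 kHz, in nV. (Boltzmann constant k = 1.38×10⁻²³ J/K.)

422 nV

T = 17 °C + 273.15 = 290.15 K
V_n = √(4kTRB)
4kTRB = 4 × 1.38×10⁻²³ × 290.15 × 1.25×10² × 8.91×10⁴ = 1.78×10⁻¹³ V²
V_n = √(1.78×10⁻¹³) = 4.22×10⁻⁷ V = 422 nV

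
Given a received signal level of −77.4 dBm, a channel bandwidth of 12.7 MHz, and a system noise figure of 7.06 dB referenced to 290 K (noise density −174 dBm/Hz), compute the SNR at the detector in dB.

Noise floor: N = −174 + 10 log₁₀(B) + NF
10 log₁₀(1.27×10⁷) = 71.04 dB
N = −174 + 71.04 + 7.06 = −95.90 dBm
SNR = P_sig − N = −77.4 − (−95.90) = 18.50 dB → 18.5 dB

18.5 dB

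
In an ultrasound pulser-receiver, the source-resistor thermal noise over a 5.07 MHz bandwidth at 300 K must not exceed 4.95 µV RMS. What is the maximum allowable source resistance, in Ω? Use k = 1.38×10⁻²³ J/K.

Johnson–Nyquist: V_n = √(4kTRB) ⇒ R = V_n² / (4kTB)
4kTB = 4 × 1.38×10⁻²³ × 300 × 5.07×10⁶ = 8.40×10⁻¹⁴
R = (4.95×10⁻⁶)² / 8.40×10⁻¹⁴ = 2.92×10² Ω = 292 Ω

292 Ω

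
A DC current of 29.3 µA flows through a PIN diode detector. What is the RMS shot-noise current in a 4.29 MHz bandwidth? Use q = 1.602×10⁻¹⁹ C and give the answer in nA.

I_n = √(2qI·B)
2qI·B = 2 × 1.602×10⁻¹⁹ × 2.93×10⁻⁵ × 4.29×10⁶ = 4.03×10⁻¹⁷ A²
I_n = √(4.03×10⁻¹⁷) = 6.35×10⁻⁹ A = 6.35 nA

6.35 nA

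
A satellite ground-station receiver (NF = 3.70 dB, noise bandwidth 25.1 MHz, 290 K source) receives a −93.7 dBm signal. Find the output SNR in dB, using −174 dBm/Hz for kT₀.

2.6 dB

Noise floor: N = −174 + 10 log₁₀(B) + NF
10 log₁₀(2.51×10⁷) = 74 dB
N = −174 + 74 + 3.70 = −96.30 dBm
SNR = P_sig − N = −93.7 − (−96.30) = 2.60 dB → 2.6 dB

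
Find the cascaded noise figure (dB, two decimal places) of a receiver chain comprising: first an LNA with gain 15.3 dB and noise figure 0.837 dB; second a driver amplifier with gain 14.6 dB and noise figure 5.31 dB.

1.08 dB

Convert to linear (a loss of L dB is a gain of −L dB): F_i = 10^(NF_i/10), G_i = 10^(G_i,dB/10)
  Stage 1: F_1 = 10^(0.837/10) = 1.213, G_1 = 10^(15.3/10) = 33.88
  Stage 2: F_2 = 10^(5.31/10) = 3.396, G_2 = 10^(14.6/10) = 28.84
Friis cascade:
  F = 1.213 + (3.396 − 1)/33.88 = 1.283
NF = 10 log₁₀(1.283) = 1.08 dB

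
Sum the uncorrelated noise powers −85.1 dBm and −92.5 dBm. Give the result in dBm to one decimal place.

Convert to linear, add, convert back:
P₁ = 3.09×10⁻¹² W, P₂ = 5.62×10⁻¹³ W
P_tot = 3.65×10⁻¹² W → 10 log₁₀(P_tot / 10⁻³) = −84.4 dBm

−84.4 dBm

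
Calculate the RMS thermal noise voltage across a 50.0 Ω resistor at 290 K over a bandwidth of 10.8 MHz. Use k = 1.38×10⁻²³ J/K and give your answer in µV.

V_n = √(4kTRB)
4kTRB = 4 × 1.38×10⁻²³ × 290 × 5.00×10¹ × 1.08×10⁷ = 8.64×10⁻¹² V²
V_n = √(8.64×10⁻¹²) = 2.94×10⁻⁶ V = 2.94 µV

2.94 µV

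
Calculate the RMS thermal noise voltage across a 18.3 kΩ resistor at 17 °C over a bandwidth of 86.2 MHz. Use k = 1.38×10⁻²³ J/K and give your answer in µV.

T = 17 °C + 273.15 = 290.15 K
V_n = √(4kTRB)
4kTRB = 4 × 1.38×10⁻²³ × 290.15 × 1.83×10⁴ × 8.62×10⁷ = 2.53×10⁻⁸ V²
V_n = √(2.53×10⁻⁸) = 1.59×10⁻⁴ V = 159 µV

159 µV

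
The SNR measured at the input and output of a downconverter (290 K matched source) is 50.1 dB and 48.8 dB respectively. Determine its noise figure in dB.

NF (dB) = SNR_in(dB) − SNR_out(dB) when the source is at T₀
NF = 50.1 − 48.8 = 1.3 dB

1.3 dB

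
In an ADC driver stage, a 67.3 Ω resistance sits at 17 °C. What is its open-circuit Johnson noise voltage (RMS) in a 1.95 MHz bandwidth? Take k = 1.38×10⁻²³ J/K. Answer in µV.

T = 17 °C + 273.15 = 290.15 K
V_n = √(4kTRB)
4kTRB = 4 × 1.38×10⁻²³ × 290.15 × 6.73×10¹ × 1.95×10⁶ = 2.10×10⁻¹² V²
V_n = √(2.10×10⁻¹²) = 1.45×10⁻⁶ V = 1.45 µV

1.45 µV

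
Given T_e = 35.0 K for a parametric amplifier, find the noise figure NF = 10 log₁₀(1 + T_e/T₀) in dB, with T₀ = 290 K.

0.495 dB

F = 1 + T_e/T₀ = 1 + 35.0/290 = 1.12069
NF = 10 log₁₀(1.12069) = 0.495 dB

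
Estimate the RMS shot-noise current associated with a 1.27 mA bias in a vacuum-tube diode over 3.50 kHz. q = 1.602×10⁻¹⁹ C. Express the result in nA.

1.19 nA

I_n = √(2qI·B)
2qI·B = 2 × 1.602×10⁻¹⁹ × 1.27×10⁻³ × 3.50×10³ = 1.42×10⁻¹⁸ A²
I_n = √(1.42×10⁻¹⁸) = 1.19×10⁻⁹ A = 1.19 nA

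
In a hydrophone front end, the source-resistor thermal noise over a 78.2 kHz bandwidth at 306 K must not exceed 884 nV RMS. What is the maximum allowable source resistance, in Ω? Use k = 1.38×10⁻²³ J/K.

592 Ω

Johnson–Nyquist: V_n = √(4kTRB) ⇒ R = V_n² / (4kTB)
4kTB = 4 × 1.38×10⁻²³ × 306 × 7.82×10⁴ = 1.32×10⁻¹⁵
R = (8.84×10⁻⁷)² / 1.32×10⁻¹⁵ = 5.92×10² Ω = 592 Ω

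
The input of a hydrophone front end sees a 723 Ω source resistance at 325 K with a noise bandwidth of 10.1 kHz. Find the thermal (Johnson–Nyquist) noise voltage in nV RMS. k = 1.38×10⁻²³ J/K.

V_n = √(4kTRB)
4kTRB = 4 × 1.38×10⁻²³ × 325 × 7.23×10² × 1.01×10⁴ = 1.31×10⁻¹³ V²
V_n = √(1.31×10⁻¹³) = 3.62×10⁻⁷ V = 362 nV

362 nV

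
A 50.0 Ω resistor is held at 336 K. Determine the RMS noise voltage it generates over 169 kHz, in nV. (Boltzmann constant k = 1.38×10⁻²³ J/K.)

396 nV

V_n = √(4kTRB)
4kTRB = 4 × 1.38×10⁻²³ × 336 × 5.00×10¹ × 1.69×10⁵ = 1.57×10⁻¹³ V²
V_n = √(1.57×10⁻¹³) = 3.96×10⁻⁷ V = 396 nV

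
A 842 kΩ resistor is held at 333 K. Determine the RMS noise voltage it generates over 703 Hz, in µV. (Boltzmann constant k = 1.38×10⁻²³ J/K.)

3.30 µV

V_n = √(4kTRB)
4kTRB = 4 × 1.38×10⁻²³ × 333 × 8.42×10⁵ × 7.03×10² = 1.09×10⁻¹¹ V²
V_n = √(1.09×10⁻¹¹) = 3.30×10⁻⁶ V = 3.30 µV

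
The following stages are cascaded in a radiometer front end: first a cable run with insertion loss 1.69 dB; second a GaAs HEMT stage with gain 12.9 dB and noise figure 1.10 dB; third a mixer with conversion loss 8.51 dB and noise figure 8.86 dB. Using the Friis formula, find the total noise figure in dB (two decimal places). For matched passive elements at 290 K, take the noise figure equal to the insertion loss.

3.82 dB

Convert to linear (a loss of L dB is a gain of −L dB): F_i = 10^(NF_i/10), G_i = 10^(G_i,dB/10)
  Stage 1: F_1 = 10^(1.69/10) = 1.476, G_1 = 10^(−1.69/10) = 0.6776
  Stage 2: F_2 = 10^(1.10/10) = 1.288, G_2 = 10^(12.9/10) = 19.50
  Stage 3: F_3 = 10^(8.86/10) = 7.691, G_3 = 10^(−8.51/10) = 0.1409
Friis cascade:
  F = 1.476 + (1.288 − 1)/0.6776 + (7.691 − 1)/13.21 = 2.407
NF = 10 log₁₀(2.407) = 3.82 dB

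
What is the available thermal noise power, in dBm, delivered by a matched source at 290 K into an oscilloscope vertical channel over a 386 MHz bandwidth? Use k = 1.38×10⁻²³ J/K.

−88.1 dBm

P_n = kTB = 1.38×10⁻²³ × 290 × 3.86×10⁸ = 1.54×10⁻¹² W
In dBm: 10 log₁₀(1.54×10⁻¹² / 10⁻³) = −88.1 dBm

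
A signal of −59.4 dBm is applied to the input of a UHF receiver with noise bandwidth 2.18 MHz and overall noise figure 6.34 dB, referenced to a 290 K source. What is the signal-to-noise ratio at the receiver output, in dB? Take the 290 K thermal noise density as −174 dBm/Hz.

Noise floor: N = −174 + 10 log₁₀(B) + NF
10 log₁₀(2.18×10⁶) = 63.38 dB
N = −174 + 63.38 + 6.34 = −104.28 dBm
SNR = P_sig − N = −59.4 − (−104.28) = 44.88 dB → 44.9 dB

44.9 dB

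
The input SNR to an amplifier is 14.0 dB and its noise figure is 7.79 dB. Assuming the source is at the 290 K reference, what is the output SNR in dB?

By definition F = SNR_in/SNR_out, so in dB: SNR_out = SNR_in − NF
SNR_out = 14.0 − 7.79 = 6.21 dB

6.21 dB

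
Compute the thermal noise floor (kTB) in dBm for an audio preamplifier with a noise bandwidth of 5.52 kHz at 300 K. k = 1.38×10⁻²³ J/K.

P_n = kTB = 1.38×10⁻²³ × 300 × 5.52×10³ = 2.29×10⁻¹⁷ W
In dBm: 10 log₁₀(2.29×10⁻¹⁷ / 10⁻³) = −136.4 dBm

−136.4 dBm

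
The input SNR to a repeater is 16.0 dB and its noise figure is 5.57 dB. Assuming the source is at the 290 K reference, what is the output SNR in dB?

10.43 dB

By definition F = SNR_in/SNR_out, so in dB: SNR_out = SNR_in − NF
SNR_out = 16.0 − 5.57 = 10.43 dB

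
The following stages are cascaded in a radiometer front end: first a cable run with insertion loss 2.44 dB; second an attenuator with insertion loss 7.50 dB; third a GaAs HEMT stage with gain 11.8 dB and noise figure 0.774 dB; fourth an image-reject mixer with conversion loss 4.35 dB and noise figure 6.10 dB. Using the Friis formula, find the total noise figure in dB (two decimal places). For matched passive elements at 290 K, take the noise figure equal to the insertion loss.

Convert to linear (a loss of L dB is a gain of −L dB): F_i = 10^(NF_i/10), G_i = 10^(G_i,dB/10)
  Stage 1: F_1 = 10^(2.44/10) = 1.754, G_1 = 10^(−2.44/10) = 0.5702
  Stage 2: F_2 = 10^(7.50/10) = 5.623, G_2 = 10^(−7.50/10) = 0.1778
  Stage 3: F_3 = 10^(0.774/10) = 1.195, G_3 = 10^(11.8/10) = 15.14
  Stage 4: F_4 = 10^(6.10/10) = 4.074, G_4 = 10^(−4.35/10) = 0.3673
Friis cascade:
  F = 1.754 + (5.623 − 1)/0.5702 + (1.195 − 1)/0.1014 + (4.074 − 1)/1.535 = 13.79
NF = 10 log₁₀(13.79) = 11.40 dB

11.40 dB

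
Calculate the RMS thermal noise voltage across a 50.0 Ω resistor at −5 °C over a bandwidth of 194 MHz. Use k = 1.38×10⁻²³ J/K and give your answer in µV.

12.0 µV

T = −5 °C + 273.15 = 268.15 K
V_n = √(4kTRB)
4kTRB = 4 × 1.38×10⁻²³ × 268.15 × 5.00×10¹ × 1.94×10⁸ = 1.44×10⁻¹⁰ V²
V_n = √(1.44×10⁻¹⁰) = 1.20×10⁻⁵ V = 12.0 µV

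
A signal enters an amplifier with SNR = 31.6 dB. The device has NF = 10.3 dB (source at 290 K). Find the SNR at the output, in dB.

By definition F = SNR_in/SNR_out, so in dB: SNR_out = SNR_in − NF
SNR_out = 31.6 − 10.3 = 21.3 dB

21.3 dB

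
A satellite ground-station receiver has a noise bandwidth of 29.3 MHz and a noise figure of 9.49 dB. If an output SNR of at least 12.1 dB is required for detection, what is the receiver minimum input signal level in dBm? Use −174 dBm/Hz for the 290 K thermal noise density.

−77.7 dBm

Sensitivity = −174 + 10 log₁₀(B) + NF + SNR_min
= −174 + 74.67 + 9.49 + 12.1
= −77.74 dBm → −77.7 dBm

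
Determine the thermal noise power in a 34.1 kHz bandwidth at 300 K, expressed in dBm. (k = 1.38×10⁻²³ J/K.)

P_n = kTB = 1.38×10⁻²³ × 300 × 3.41×10⁴ = 1.41×10⁻¹⁶ W
In dBm: 10 log₁₀(1.41×10⁻¹⁶ / 10⁻³) = −128.5 dBm

−128.5 dBm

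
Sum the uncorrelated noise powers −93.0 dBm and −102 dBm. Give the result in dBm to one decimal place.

Convert to linear, add, convert back:
P₁ = 5.01×10⁻¹³ W, P₂ = 6.31×10⁻¹⁴ W
P_tot = 5.64×10⁻¹³ W → 10 log₁₀(P_tot / 10⁻³) = −92.5 dBm

−92.5 dBm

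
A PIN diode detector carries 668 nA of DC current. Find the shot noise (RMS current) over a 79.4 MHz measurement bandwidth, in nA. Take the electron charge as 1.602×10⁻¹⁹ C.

4.12 nA

I_n = √(2qI·B)
2qI·B = 2 × 1.602×10⁻¹⁹ × 6.68×10⁻⁷ × 7.94×10⁷ = 1.70×10⁻¹⁷ A²
I_n = √(1.70×10⁻¹⁷) = 4.12×10⁻⁹ A = 4.12 nA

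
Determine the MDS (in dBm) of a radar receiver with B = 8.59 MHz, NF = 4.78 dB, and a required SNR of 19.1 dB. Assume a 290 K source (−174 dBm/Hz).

−80.8 dBm

Sensitivity = −174 + 10 log₁₀(B) + NF + SNR_min
= −174 + 69.34 + 4.78 + 19.1
= −80.78 dBm → −80.8 dBm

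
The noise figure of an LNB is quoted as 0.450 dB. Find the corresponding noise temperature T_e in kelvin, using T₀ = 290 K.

31.7 K

F = 10^(0.450/10) = 1.10917
T_e = (F − 1)·T₀ = (1.10917 − 1) × 290 = 31.7 K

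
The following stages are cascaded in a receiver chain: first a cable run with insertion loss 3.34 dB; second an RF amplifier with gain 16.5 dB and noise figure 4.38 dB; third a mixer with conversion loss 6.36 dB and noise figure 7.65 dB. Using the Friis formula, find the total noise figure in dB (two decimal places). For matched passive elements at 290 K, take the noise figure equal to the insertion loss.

7.89 dB

Convert to linear (a loss of L dB is a gain of −L dB): F_i = 10^(NF_i/10), G_i = 10^(G_i,dB/10)
  Stage 1: F_1 = 10^(3.34/10) = 2.158, G_1 = 10^(−3.34/10) = 0.4634
  Stage 2: F_2 = 10^(4.38/10) = 2.742, G_2 = 10^(16.5/10) = 44.67
  Stage 3: F_3 = 10^(7.65/10) = 5.821, G_3 = 10^(−6.36/10) = 0.2312
Friis cascade:
  F = 2.158 + (2.742 − 1)/0.4634 + (5.821 − 1)/20.70 = 6.149
NF = 10 log₁₀(6.149) = 7.89 dB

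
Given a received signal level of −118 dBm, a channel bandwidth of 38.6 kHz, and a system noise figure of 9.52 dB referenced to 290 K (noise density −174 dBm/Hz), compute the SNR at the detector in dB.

Noise floor: N = −174 + 10 log₁₀(B) + NF
10 log₁₀(3.86×10⁴) = 45.87 dB
N = −174 + 45.87 + 9.52 = −118.61 dBm
SNR = P_sig − N = −118 − (−118.61) = 0.61 dB → 0.6 dB

0.6 dB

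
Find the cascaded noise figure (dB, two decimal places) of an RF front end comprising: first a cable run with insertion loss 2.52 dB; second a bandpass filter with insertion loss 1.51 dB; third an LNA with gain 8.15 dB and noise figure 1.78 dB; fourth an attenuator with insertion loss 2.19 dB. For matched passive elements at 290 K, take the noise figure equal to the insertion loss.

6.09 dB

Convert to linear (a loss of L dB is a gain of −L dB): F_i = 10^(NF_i/10), G_i = 10^(G_i,dB/10)
  Stage 1: F_1 = 10^(2.52/10) = 1.786, G_1 = 10^(−2.52/10) = 0.5598
  Stage 2: F_2 = 10^(1.51/10) = 1.416, G_2 = 10^(−1.51/10) = 0.7063
  Stage 3: F_3 = 10^(1.78/10) = 1.507, G_3 = 10^(8.15/10) = 6.531
  Stage 4: F_4 = 10^(2.19/10) = 1.656, G_4 = 10^(−2.19/10) = 0.6039
Friis cascade:
  F = 1.786 + (1.416 − 1)/0.5598 + (1.507 − 1)/0.3954 + (1.656 − 1)/2.582 = 4.065
NF = 10 log₁₀(4.065) = 6.09 dB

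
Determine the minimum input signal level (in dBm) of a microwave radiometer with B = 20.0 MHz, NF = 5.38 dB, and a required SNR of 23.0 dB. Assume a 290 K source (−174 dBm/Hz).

Sensitivity = −174 + 10 log₁₀(B) + NF + SNR_min
= −174 + 73.01 + 5.38 + 23.0
= −72.61 dBm → −72.6 dBm

−72.6 dBm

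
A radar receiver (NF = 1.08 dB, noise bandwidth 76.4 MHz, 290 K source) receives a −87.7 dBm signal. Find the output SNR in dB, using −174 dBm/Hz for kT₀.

6.4 dB

Noise floor: N = −174 + 10 log₁₀(B) + NF
10 log₁₀(7.64×10⁷) = 78.83 dB
N = −174 + 78.83 + 1.08 = −94.09 dBm
SNR = P_sig − N = −87.7 − (−94.09) = 6.39 dB → 6.4 dB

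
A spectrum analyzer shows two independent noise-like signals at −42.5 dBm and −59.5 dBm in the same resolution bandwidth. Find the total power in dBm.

−42.4 dBm

Convert to linear, add, convert back:
P₁ = 5.62×10⁻⁸ W, P₂ = 1.12×10⁻⁹ W
P_tot = 5.74×10⁻⁸ W → 10 log₁₀(P_tot / 10⁻³) = −42.4 dBm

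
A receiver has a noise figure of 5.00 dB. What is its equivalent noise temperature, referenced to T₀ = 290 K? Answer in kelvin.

627 K

F = 10^(5.00/10) = 3.16228
T_e = (F − 1)·T₀ = (3.16228 − 1) × 290 = 627 K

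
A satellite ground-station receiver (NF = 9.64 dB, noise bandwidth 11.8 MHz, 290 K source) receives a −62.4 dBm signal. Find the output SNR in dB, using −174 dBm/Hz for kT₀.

Noise floor: N = −174 + 10 log₁₀(B) + NF
10 log₁₀(1.18×10⁷) = 70.72 dB
N = −174 + 70.72 + 9.64 = −93.64 dBm
SNR = P_sig − N = −62.4 − (−93.64) = 31.24 dB → 31.2 dB

31.2 dB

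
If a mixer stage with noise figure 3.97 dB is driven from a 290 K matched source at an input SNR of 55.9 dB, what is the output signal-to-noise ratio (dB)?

By definition F = SNR_in/SNR_out, so in dB: SNR_out = SNR_in − NF
SNR_out = 55.9 − 3.97 = 51.93 dB

51.93 dB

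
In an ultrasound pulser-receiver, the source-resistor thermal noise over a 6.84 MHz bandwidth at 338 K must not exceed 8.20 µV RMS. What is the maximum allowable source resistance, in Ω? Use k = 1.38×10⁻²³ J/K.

527 Ω

Johnson–Nyquist: V_n = √(4kTRB) ⇒ R = V_n² / (4kTB)
4kTB = 4 × 1.38×10⁻²³ × 338 × 6.84×10⁶ = 1.28×10⁻¹³
R = (8.20×10⁻⁶)² / 1.28×10⁻¹³ = 5.27×10² Ω = 527 Ω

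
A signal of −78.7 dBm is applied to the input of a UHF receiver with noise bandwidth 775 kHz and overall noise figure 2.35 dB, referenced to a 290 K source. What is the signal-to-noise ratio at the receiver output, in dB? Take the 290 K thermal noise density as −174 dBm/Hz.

Noise floor: N = −174 + 10 log₁₀(B) + NF
10 log₁₀(7.75×10⁵) = 58.89 dB
N = −174 + 58.89 + 2.35 = −112.76 dBm
SNR = P_sig − N = −78.7 − (−112.76) = 34.06 dB → 34.1 dB

34.1 dB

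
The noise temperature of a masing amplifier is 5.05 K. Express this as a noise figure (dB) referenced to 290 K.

0.075 dB

F = 1 + T_e/T₀ = 1 + 5.05/290 = 1.01741
NF = 10 log₁₀(1.01741) = 0.075 dB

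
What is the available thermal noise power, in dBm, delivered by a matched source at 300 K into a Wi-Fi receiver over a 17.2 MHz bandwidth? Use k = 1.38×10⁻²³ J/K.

P_n = kTB = 1.38×10⁻²³ × 300 × 1.72×10⁷ = 7.12×10⁻¹⁴ W
In dBm: 10 log₁₀(7.12×10⁻¹⁴ / 10⁻³) = −101.5 dBm

−101.5 dBm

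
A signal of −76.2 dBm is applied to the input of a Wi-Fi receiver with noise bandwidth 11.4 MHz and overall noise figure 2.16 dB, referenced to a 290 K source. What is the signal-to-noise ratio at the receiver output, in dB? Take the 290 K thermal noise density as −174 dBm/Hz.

Noise floor: N = −174 + 10 log₁₀(B) + NF
10 log₁₀(1.14×10⁷) = 70.57 dB
N = −174 + 70.57 + 2.16 = −101.27 dBm
SNR = P_sig − N = −76.2 − (−101.27) = 25.07 dB → 25.1 dB

25.1 dB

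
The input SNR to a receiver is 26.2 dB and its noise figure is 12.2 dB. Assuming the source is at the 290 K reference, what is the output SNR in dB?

By definition F = SNR_in/SNR_out, so in dB: SNR_out = SNR_in − NF
SNR_out = 26.2 − 12.2 = 14.0 dB

14.0 dB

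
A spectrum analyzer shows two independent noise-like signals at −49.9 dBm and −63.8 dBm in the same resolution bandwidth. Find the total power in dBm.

−49.7 dBm

Convert to linear, add, convert back:
P₁ = 1.02×10⁻⁸ W, P₂ = 4.17×10⁻¹⁰ W
P_tot = 1.06×10⁻⁸ W → 10 log₁₀(P_tot / 10⁻³) = −49.7 dBm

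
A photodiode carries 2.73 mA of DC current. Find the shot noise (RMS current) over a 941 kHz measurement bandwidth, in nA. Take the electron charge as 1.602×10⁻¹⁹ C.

I_n = √(2qI·B)
2qI·B = 2 × 1.602×10⁻¹⁹ × 2.73×10⁻³ × 9.41×10⁵ = 8.23×10⁻¹⁶ A²
I_n = √(8.23×10⁻¹⁶) = 2.87×10⁻⁸ A = 28.7 nA

28.7 nA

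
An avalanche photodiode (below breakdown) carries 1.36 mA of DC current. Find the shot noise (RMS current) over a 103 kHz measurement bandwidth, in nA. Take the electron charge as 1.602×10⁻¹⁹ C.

I_n = √(2qI·B)
2qI·B = 2 × 1.602×10⁻¹⁹ × 1.36×10⁻³ × 1.03×10⁵ = 4.49×10⁻¹⁷ A²
I_n = √(4.49×10⁻¹⁷) = 6.70×10⁻⁹ A = 6.70 nA

6.70 nA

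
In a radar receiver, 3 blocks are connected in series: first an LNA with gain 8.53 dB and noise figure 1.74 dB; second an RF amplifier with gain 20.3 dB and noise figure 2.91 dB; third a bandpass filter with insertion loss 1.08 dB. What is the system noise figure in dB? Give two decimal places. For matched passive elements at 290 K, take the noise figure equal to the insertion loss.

2.11 dB

Convert to linear (a loss of L dB is a gain of −L dB): F_i = 10^(NF_i/10), G_i = 10^(G_i,dB/10)
  Stage 1: F_1 = 10^(1.74/10) = 1.493, G_1 = 10^(8.53/10) = 7.129
  Stage 2: F_2 = 10^(2.91/10) = 1.954, G_2 = 10^(20.3/10) = 107.2
  Stage 3: F_3 = 10^(1.08/10) = 1.282, G_3 = 10^(−1.08/10) = 0.7798
Friis cascade:
  F = 1.493 + (1.954 − 1)/7.129 + (1.282 − 1)/763.8 = 1.627
NF = 10 log₁₀(1.627) = 2.11 dB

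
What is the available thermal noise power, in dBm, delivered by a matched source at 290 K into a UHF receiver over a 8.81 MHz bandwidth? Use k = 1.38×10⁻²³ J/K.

−104.5 dBm

P_n = kTB = 1.38×10⁻²³ × 290 × 8.81×10⁶ = 3.53×10⁻¹⁴ W
In dBm: 10 log₁₀(3.53×10⁻¹⁴ / 10⁻³) = −104.5 dBm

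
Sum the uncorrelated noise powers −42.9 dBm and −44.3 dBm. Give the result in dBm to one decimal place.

Convert to linear, add, convert back:
P₁ = 5.13×10⁻⁸ W, P₂ = 3.72×10⁻⁸ W
P_tot = 8.84×10⁻⁸ W → 10 log₁₀(P_tot / 10⁻³) = −40.5 dBm

−40.5 dBm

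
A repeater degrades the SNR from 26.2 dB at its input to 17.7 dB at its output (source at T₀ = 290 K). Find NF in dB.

8.5 dB

NF (dB) = SNR_in(dB) − SNR_out(dB) when the source is at T₀
NF = 26.2 − 17.7 = 8.5 dB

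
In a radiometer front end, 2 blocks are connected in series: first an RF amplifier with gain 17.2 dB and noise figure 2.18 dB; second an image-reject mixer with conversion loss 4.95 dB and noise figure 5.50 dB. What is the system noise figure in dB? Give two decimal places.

2.31 dB

Convert to linear (a loss of L dB is a gain of −L dB): F_i = 10^(NF_i/10), G_i = 10^(G_i,dB/10)
  Stage 1: F_1 = 10^(2.18/10) = 1.652, G_1 = 10^(17.2/10) = 52.48
  Stage 2: F_2 = 10^(5.50/10) = 3.548, G_2 = 10^(−4.95/10) = 0.3199
Friis cascade:
  F = 1.652 + (3.548 − 1)/52.48 = 1.701
NF = 10 log₁₀(1.701) = 2.31 dB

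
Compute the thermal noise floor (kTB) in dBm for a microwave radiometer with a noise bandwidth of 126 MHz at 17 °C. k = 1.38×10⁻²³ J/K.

T = 17 °C + 273.15 = 290.15 K
P_n = kTB = 1.38×10⁻²³ × 290.15 × 1.26×10⁸ = 5.05×10⁻¹³ W
In dBm: 10 log₁₀(5.05×10⁻¹³ / 10⁻³) = −93.0 dBm

−93.0 dBm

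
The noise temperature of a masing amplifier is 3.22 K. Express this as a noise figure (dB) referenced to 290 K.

0.048 dB

F = 1 + T_e/T₀ = 1 + 3.22/290 = 1.0111
NF = 10 log₁₀(1.0111) = 0.048 dB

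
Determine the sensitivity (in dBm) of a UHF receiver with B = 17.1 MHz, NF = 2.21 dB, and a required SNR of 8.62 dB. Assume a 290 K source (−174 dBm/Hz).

Sensitivity = −174 + 10 log₁₀(B) + NF + SNR_min
= −174 + 72.33 + 2.21 + 8.62
= −90.84 dBm → −90.8 dBm

−90.8 dBm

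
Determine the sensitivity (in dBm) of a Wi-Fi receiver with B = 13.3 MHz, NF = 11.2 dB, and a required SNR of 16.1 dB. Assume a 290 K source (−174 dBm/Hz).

−75.5 dBm

Sensitivity = −174 + 10 log₁₀(B) + NF + SNR_min
= −174 + 71.24 + 11.2 + 16.1
= −75.46 dBm → −75.5 dBm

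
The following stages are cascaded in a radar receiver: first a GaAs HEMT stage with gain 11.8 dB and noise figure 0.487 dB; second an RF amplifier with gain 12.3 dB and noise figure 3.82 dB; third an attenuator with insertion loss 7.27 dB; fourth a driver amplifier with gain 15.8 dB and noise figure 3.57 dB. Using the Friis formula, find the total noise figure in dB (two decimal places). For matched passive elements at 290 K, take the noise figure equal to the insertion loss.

0.99 dB

Convert to linear (a loss of L dB is a gain of −L dB): F_i = 10^(NF_i/10), G_i = 10^(G_i,dB/10)
  Stage 1: F_1 = 10^(0.487/10) = 1.119, G_1 = 10^(11.8/10) = 15.14
  Stage 2: F_2 = 10^(3.82/10) = 2.410, G_2 = 10^(12.3/10) = 16.98
  Stage 3: F_3 = 10^(7.27/10) = 5.333, G_3 = 10^(−7.27/10) = 0.1875
  Stage 4: F_4 = 10^(3.57/10) = 2.275, G_4 = 10^(15.8/10) = 38.02
Friis cascade:
  F = 1.119 + (2.410 − 1)/15.14 + (5.333 − 1)/257.0 + (2.275 − 1)/48.19 = 1.255
NF = 10 log₁₀(1.255) = 0.99 dB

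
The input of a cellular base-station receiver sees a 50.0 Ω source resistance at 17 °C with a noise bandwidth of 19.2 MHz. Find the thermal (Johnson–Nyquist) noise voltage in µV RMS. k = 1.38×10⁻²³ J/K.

3.92 µV

T = 17 °C + 273.15 = 290.15 K
V_n = √(4kTRB)
4kTRB = 4 × 1.38×10⁻²³ × 290.15 × 5.00×10¹ × 1.92×10⁷ = 1.54×10⁻¹¹ V²
V_n = √(1.54×10⁻¹¹) = 3.92×10⁻⁶ V = 3.92 µV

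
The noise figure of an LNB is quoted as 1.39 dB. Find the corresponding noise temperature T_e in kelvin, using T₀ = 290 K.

109 K

F = 10^(1.39/10) = 1.37721
T_e = (F − 1)·T₀ = (1.37721 − 1) × 290 = 109 K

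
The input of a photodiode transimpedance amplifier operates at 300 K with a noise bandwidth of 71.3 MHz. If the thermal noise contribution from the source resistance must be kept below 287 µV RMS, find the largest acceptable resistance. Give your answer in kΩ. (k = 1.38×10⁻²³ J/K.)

Johnson–Nyquist: V_n = √(4kTRB) ⇒ R = V_n² / (4kTB)
4kTB = 4 × 1.38×10⁻²³ × 300 × 7.13×10⁷ = 1.18×10⁻¹²
R = (2.87×10⁻⁴)² / 1.18×10⁻¹² = 6.98×10⁴ Ω = 69.8 kΩ

69.8 kΩ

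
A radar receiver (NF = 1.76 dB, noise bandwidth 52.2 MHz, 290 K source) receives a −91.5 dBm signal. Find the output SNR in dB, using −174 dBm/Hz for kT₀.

Noise floor: N = −174 + 10 log₁₀(B) + NF
10 log₁₀(5.22×10⁷) = 77.18 dB
N = −174 + 77.18 + 1.76 = −95.06 dBm
SNR = P_sig − N = −91.5 − (−95.06) = 3.56 dB → 3.6 dB

3.6 dB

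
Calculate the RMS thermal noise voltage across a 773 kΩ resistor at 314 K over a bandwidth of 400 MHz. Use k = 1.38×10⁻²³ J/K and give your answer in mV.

V_n = √(4kTRB)
4kTRB = 4 × 1.38×10⁻²³ × 314 × 7.73×10⁵ × 4.00×10⁸ = 5.36×10⁻⁶ V²
V_n = √(5.36×10⁻⁶) = 2.32×10⁻³ V = 2.32 mV

2.32 mV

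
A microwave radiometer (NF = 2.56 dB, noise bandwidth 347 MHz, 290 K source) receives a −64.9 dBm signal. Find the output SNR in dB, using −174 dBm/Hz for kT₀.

Noise floor: N = −174 + 10 log₁₀(B) + NF
10 log₁₀(3.47×10⁸) = 85.4 dB
N = −174 + 85.4 + 2.56 = −86.04 dBm
SNR = P_sig − N = −64.9 − (−86.04) = 21.14 dB → 21.1 dB

21.1 dB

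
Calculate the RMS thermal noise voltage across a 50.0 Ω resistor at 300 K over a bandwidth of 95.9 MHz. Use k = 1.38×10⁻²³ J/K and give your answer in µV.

V_n = √(4kTRB)
4kTRB = 4 × 1.38×10⁻²³ × 300 × 5.00×10¹ × 9.59×10⁷ = 7.94×10⁻¹¹ V²
V_n = √(7.94×10⁻¹¹) = 8.91×10⁻⁶ V = 8.91 µV

8.91 µV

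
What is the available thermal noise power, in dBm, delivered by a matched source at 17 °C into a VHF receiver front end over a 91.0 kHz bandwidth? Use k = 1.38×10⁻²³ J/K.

T = 17 °C + 273.15 = 290.15 K
P_n = kTB = 1.38×10⁻²³ × 290.15 × 9.10×10⁴ = 3.64×10⁻¹⁶ W
In dBm: 10 log₁₀(3.64×10⁻¹⁶ / 10⁻³) = −124.4 dBm

−124.4 dBm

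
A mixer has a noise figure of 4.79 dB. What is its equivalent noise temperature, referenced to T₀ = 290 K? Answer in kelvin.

F = 10^(4.79/10) = 3.01301
T_e = (F − 1)·T₀ = (3.01301 − 1) × 290 = 584 K

584 K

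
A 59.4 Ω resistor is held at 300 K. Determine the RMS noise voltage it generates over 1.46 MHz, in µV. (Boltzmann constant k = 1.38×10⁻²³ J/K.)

V_n = √(4kTRB)
4kTRB = 4 × 1.38×10⁻²³ × 300 × 5.94×10¹ × 1.46×10⁶ = 1.44×10⁻¹² V²
V_n = √(1.44×10⁻¹²) = 1.20×10⁻⁶ V = 1.20 µV

1.20 µV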